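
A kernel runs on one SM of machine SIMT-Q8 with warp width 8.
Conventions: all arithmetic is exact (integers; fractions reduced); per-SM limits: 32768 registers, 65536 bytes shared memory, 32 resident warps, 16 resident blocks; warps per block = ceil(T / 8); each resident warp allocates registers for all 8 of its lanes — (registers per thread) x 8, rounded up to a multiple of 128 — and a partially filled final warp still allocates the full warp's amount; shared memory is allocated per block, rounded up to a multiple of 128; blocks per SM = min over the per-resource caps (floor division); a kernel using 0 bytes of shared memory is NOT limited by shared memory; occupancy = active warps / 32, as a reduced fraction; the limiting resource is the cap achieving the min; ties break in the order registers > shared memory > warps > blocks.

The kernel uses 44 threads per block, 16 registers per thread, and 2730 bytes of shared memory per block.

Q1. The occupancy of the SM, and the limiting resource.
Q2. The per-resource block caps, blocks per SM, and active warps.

Answer: occupancy 15/16, limited by warps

registers: 42 blocks
shared memory: 23 blocks
warps: 5 blocks
blocks: 16 blocks

Answer: 5 blocks, 30 active warps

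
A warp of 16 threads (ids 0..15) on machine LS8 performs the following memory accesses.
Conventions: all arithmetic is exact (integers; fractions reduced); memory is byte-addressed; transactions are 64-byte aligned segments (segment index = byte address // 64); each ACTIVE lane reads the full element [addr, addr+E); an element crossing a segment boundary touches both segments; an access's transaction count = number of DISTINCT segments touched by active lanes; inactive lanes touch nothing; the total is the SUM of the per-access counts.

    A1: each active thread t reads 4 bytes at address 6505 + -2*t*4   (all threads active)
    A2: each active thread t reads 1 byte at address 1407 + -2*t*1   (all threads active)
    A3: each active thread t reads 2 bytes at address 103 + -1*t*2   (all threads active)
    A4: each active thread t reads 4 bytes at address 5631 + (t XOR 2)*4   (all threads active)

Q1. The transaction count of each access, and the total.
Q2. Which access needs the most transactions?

A1: 3 transactions
A2: 1 transaction
A3: 1 transaction
A4: 2 transactions

Answer: 3,1,1,2; total 7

Answer: A1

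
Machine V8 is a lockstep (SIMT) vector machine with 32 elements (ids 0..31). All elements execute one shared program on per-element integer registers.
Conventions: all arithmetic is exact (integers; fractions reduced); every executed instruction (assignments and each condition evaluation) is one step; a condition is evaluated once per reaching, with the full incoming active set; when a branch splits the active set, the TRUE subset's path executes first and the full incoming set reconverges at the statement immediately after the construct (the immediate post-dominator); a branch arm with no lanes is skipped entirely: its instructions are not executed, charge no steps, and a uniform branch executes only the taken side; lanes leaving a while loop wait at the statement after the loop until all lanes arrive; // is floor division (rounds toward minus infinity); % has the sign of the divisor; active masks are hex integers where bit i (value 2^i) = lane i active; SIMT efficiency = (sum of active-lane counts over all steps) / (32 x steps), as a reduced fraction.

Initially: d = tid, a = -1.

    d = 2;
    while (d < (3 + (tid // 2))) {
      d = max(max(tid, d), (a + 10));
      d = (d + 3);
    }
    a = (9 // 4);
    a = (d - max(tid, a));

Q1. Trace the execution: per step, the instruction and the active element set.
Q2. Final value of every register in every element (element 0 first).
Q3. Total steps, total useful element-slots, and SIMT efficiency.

step 0: d <- 2                       0xffffffff
step 1: eval (d < (3 + (tid // 2)))  0xffffffff
step 2: d <- max(max(tid, d), (a + 10)) 0xffffffff
step 3: d <- (d + 3)                 0xffffffff
step 4: eval (d < (3 + (tid // 2)))  0xffffffff
step 5: a <- (9 // 4)                0xffffffff
step 6: a <- (d - max(tid, a))       0xffffffff

Answer: 7 steps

d: 12,12,12,12,12,12,12,12,12,12,13,14,15,16,17,18,19,20,21,22,23,24,25,26,27,28,29,30,31,32,33,34
a: 10,10,10,9,8,7,6,5,4,3,3,3,3,3,3,3,3,3,3,3,3,3,3,3,3,3,3,3,3,3,3,3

steps = 7; useful = 224; efficiency = 224/224 = 1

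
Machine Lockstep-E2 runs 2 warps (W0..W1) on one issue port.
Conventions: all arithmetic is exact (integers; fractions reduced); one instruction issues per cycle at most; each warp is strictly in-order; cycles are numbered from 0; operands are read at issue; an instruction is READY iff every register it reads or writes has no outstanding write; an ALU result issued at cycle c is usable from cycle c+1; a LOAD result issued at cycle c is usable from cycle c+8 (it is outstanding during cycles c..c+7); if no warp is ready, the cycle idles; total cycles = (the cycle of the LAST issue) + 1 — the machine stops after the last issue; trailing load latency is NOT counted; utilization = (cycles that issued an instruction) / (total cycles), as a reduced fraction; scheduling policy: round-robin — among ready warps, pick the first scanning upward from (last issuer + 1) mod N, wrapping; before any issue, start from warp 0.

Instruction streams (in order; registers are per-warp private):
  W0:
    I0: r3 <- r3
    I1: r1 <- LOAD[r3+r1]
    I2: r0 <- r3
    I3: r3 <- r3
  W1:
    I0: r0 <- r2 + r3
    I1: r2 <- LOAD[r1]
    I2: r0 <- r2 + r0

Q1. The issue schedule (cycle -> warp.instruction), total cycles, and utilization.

cycle 0: W0.I0
cycle 1: W1.I0
cycle 2: W0.I1
cycle 3: W1.I1
cycle 4: W0.I2
cycle 5: W0.I3
cycle 6: idle
cycle 7: idle
cycle 8: idle
cycle 9: idle
cycle 10: idle
cycle 11: W1.I2

Answer: 12 cycles, utilization 7/12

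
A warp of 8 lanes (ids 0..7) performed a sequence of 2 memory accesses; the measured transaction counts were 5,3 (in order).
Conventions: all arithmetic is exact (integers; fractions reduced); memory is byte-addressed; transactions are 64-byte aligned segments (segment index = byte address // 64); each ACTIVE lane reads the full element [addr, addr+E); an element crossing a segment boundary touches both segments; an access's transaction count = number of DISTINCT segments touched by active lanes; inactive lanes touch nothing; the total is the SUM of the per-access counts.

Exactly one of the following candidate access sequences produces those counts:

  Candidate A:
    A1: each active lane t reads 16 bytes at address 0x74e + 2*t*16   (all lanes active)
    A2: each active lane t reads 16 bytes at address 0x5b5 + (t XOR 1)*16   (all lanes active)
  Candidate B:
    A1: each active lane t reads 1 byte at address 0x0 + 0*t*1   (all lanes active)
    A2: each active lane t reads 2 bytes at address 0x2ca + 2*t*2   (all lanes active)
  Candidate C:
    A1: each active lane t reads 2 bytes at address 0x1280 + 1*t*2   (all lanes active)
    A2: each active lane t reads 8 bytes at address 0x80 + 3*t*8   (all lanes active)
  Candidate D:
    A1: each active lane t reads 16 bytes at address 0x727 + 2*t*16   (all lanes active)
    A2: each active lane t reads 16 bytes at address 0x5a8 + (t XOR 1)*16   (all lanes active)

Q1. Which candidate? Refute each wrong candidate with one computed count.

A: A1 gives 4 transactions, not 5
B: A1 gives 1 transaction, not 5
C: A1 gives 1 transaction, not 5
D: all counts match (5,3)

Answer: D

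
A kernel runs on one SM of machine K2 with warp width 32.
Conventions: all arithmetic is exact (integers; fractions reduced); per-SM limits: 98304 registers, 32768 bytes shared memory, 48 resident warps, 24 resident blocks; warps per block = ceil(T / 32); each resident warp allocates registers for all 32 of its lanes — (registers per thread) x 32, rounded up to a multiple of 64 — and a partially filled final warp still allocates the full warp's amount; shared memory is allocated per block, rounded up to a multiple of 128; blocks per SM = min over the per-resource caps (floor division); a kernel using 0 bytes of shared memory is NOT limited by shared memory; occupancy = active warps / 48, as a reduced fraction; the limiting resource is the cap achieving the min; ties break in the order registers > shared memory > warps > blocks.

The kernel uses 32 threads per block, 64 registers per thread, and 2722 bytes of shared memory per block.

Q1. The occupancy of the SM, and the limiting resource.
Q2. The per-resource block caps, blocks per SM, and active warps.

Answer: occupancy 11/48, limited by shared memory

registers: 48 blocks
shared memory: 11 blocks
warps: 48 blocks
blocks: 24 blocks

Answer: 11 blocks, 11 active warps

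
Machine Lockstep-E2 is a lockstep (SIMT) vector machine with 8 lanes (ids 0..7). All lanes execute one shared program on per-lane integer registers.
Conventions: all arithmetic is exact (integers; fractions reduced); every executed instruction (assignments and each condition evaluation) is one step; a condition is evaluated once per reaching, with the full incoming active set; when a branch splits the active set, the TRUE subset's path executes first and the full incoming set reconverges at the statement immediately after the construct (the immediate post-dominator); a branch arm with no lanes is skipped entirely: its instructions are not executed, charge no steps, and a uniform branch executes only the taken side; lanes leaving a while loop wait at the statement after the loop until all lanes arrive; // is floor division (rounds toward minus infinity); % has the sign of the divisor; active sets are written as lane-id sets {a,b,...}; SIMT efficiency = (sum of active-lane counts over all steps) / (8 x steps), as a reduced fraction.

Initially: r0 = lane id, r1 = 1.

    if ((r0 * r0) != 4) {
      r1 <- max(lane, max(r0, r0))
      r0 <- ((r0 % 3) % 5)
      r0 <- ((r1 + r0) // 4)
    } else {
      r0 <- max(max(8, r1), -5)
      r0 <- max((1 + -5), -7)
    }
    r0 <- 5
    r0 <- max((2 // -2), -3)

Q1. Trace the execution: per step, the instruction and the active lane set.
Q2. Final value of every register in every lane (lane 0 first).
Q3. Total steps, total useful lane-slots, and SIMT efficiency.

step 0: eval ((r0 * r0) != 4)        {0,1,2,3,4,5,6,7}
step 1: r1 <- max(lane, max(r0, r0)) {0,1,3,4,5,6,7}
step 2: r0 <- ((r0 % 3) % 5)         {0,1,3,4,5,6,7}
step 3: r0 <- ((r1 + r0) // 4)       {0,1,3,4,5,6,7}
step 4: r0 <- max(max(8, r1), -5)    {2}
step 5: r0 <- max((1 + -5), -7)      {2}
step 6: r0 <- 5                      {0,1,2,3,4,5,6,7}
step 7: r0 <- max((2 // -2), -3)     {0,1,2,3,4,5,6,7}

Answer: 8 steps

r0: -1,-1,-1,-1,-1,-1,-1,-1
r1: 0,1,1,3,4,5,6,7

steps = 8; useful = 47; efficiency = 47/64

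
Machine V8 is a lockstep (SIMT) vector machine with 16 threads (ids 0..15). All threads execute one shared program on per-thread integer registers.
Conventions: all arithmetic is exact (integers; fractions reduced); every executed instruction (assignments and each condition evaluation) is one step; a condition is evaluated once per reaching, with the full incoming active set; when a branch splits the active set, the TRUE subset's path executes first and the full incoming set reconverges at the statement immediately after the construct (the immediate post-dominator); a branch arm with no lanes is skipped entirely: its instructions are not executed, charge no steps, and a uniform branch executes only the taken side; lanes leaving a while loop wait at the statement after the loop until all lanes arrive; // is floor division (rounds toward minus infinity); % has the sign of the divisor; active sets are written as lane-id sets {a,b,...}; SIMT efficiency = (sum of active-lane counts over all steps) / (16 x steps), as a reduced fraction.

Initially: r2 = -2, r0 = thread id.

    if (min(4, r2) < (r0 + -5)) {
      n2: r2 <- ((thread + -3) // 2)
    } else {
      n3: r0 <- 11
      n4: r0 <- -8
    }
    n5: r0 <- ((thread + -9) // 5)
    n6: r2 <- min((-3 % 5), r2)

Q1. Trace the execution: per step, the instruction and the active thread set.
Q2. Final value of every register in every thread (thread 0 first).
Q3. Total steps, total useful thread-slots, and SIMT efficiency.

step 0: eval (min(4, r2) < (r0 + -5)) {0,1,2,3,4,5,6,7,8,9,10,11,12,13,14,15}
step 1: r2 <- ((thread + -3) // 2)   {4,5,6,7,8,9,10,11,12,13,14,15}
step 2: r0 <- 11                     {0,1,2,3}
step 3: r0 <- -8                     {0,1,2,3}
step 4: r0 <- ((thread + -9) // 5)   {0,1,2,3,4,5,6,7,8,9,10,11,12,13,14,15}
step 5: r2 <- min((-3 % 5), r2)      {0,1,2,3,4,5,6,7,8,9,10,11,12,13,14,15}

Answer: 6 steps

r2: -2,-2,-2,-2,0,1,1,2,2,2,2,2,2,2,2,2
r0: -2,-2,-2,-2,-1,-1,-1,-1,-1,0,0,0,0,0,1,1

steps = 6; useful = 68; efficiency = 68/96 = 17/24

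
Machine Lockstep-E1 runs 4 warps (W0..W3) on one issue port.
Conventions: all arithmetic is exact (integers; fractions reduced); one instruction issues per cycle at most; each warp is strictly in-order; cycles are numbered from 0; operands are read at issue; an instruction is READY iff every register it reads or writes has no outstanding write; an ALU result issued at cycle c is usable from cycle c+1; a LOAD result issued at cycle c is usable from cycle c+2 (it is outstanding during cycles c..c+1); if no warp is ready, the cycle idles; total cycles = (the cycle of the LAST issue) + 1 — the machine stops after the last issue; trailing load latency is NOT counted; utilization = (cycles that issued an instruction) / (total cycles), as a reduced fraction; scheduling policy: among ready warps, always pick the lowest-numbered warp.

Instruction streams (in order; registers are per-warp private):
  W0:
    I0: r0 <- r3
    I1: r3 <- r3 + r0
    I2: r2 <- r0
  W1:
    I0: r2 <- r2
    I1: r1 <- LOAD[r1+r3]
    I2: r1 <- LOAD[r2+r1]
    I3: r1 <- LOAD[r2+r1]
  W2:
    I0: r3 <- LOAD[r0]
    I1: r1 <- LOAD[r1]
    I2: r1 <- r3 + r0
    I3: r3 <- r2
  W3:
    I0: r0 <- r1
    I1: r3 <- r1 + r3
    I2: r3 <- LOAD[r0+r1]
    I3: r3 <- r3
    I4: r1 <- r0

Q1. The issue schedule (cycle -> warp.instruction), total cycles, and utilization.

cycle 0: W0.I0
cycle 1: W0.I1
cycle 2: W0.I2
cycle 3: W1.I0
cycle 4: W1.I1
cycle 5: W2.I0
cycle 6: W1.I2
cycle 7: W2.I1
cycle 8: W1.I3
cycle 9: W2.I2
cycle 10: W2.I3
cycle 11: W3.I0
cycle 12: W3.I1
cycle 13: W3.I2
cycle 14: idle
cycle 15: W3.I3
cycle 16: W3.I4

Answer: 17 cycles, utilization 16/17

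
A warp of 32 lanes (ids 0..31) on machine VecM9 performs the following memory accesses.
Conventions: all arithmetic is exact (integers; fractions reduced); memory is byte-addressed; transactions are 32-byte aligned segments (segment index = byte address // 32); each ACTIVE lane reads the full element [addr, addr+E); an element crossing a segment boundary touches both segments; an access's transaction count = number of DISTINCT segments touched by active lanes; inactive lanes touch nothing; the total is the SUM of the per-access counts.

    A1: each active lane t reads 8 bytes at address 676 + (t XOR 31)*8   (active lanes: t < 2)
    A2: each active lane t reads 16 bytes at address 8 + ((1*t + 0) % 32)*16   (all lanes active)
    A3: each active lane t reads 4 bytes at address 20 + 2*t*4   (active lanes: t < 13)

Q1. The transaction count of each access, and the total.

A1: 2 transactions
A2: 17 transactions
A3: 4 transactions

Answer: 2,17,4; total 23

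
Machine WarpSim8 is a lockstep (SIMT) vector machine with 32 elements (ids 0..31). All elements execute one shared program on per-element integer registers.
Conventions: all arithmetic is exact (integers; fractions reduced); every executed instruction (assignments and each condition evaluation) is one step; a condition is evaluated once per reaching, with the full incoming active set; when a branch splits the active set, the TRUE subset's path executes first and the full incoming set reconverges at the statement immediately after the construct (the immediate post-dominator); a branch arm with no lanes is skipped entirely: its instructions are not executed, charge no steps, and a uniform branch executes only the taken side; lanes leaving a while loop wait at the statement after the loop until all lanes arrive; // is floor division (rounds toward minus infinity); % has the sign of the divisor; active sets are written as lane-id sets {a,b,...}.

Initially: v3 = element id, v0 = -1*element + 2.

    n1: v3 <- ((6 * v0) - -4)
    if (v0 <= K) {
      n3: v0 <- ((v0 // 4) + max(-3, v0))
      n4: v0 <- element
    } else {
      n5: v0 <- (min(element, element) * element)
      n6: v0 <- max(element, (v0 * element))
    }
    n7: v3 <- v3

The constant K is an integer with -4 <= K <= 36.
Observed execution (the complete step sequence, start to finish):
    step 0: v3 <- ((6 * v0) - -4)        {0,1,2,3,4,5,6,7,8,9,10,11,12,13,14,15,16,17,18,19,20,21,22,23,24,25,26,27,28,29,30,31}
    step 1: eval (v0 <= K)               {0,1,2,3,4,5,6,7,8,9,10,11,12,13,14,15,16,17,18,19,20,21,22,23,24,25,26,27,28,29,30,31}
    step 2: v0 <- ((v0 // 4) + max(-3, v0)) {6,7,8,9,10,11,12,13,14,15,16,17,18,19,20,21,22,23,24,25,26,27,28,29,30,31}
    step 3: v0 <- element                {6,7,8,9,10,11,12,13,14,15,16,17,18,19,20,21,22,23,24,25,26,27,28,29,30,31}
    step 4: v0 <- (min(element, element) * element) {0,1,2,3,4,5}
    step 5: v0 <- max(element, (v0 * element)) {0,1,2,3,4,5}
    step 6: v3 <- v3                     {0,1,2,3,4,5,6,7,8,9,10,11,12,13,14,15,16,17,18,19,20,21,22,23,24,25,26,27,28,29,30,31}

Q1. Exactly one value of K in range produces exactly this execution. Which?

Answer: K = -4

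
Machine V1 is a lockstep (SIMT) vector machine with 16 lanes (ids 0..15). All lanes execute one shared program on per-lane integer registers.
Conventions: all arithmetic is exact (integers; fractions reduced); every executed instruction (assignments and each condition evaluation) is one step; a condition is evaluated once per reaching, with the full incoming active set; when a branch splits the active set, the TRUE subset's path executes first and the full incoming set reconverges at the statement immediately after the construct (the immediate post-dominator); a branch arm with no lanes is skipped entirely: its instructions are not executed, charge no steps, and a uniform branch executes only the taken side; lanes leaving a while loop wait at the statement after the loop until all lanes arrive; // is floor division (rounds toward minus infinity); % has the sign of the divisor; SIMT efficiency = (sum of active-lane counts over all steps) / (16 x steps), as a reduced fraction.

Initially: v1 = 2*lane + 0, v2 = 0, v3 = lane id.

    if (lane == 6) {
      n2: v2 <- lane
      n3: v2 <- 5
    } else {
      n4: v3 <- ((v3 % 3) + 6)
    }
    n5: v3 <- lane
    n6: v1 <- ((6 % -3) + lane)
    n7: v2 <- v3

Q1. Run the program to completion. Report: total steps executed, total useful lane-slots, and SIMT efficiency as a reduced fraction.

Answer: 7 steps, 81 useful, 81/112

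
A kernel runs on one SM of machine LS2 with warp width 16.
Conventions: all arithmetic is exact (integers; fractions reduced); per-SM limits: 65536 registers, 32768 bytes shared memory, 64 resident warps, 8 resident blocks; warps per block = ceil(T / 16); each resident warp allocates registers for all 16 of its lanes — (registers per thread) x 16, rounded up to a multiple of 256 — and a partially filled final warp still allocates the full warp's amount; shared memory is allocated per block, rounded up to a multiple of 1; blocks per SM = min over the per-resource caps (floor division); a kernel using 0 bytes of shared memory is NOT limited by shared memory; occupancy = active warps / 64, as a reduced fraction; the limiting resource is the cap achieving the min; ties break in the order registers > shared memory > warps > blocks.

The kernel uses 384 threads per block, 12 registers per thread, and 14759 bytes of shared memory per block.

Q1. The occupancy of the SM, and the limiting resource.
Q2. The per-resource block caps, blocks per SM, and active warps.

Answer: occupancy 3/4, limited by shared memory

registers: 10 blocks
shared memory: 2 blocks
warps: 2 blocks
blocks: 8 blocks

Answer: 2 blocks, 48 active warps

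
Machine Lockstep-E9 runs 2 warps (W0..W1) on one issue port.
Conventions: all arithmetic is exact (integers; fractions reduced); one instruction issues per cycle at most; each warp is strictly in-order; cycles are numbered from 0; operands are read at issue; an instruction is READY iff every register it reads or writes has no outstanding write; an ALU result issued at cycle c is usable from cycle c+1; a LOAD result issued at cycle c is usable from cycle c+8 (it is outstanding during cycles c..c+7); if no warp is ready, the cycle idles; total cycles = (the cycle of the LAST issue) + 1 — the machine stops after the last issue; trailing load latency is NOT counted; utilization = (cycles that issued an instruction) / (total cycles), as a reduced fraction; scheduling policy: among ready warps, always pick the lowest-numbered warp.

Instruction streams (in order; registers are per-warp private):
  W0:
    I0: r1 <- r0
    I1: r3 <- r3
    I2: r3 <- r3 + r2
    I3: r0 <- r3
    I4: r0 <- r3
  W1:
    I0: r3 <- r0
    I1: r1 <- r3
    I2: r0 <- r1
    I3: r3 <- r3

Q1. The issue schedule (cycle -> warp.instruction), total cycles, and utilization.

cycle 0: W0.I0
cycle 1: W0.I1
cycle 2: W0.I2
cycle 3: W0.I3
cycle 4: W0.I4
cycle 5: W1.I0
cycle 6: W1.I1
cycle 7: W1.I2
cycle 8: W1.I3

Answer: 9 cycles, utilization 1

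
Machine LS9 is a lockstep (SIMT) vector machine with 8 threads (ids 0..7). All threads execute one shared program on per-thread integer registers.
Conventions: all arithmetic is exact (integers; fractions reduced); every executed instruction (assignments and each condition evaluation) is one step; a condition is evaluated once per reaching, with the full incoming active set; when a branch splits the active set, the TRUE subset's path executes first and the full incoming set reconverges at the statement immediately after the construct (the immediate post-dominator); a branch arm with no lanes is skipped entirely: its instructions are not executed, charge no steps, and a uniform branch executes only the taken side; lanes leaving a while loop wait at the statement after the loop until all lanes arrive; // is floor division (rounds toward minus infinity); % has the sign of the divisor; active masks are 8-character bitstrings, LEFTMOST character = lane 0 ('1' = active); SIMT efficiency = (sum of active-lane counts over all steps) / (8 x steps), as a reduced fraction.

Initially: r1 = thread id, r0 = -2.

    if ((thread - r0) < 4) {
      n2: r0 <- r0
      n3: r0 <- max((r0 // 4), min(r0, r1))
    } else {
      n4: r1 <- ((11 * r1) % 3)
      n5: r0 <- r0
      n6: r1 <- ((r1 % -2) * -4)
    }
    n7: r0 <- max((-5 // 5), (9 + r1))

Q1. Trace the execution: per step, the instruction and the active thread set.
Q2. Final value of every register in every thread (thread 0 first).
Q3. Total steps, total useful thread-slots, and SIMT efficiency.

step 0: eval ((thread - r0) < 4)     11111111
step 1: r0 <- r0                     11000000
step 2: r0 <- max((r0 // 4), min(r0, r1)) 11000000
step 3: r1 <- ((11 * r1) % 3)        00111111
step 4: r0 <- r0                     00111111
step 5: r1 <- ((r1 % -2) * -4)       00111111
step 6: r0 <- max((-5 // 5), (9 + r1)) 11111111

Answer: 7 steps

r1: 0,1,4,0,0,4,0,0
r0: 9,10,13,9,9,13,9,9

steps = 7; useful = 38; efficiency = 38/56 = 19/28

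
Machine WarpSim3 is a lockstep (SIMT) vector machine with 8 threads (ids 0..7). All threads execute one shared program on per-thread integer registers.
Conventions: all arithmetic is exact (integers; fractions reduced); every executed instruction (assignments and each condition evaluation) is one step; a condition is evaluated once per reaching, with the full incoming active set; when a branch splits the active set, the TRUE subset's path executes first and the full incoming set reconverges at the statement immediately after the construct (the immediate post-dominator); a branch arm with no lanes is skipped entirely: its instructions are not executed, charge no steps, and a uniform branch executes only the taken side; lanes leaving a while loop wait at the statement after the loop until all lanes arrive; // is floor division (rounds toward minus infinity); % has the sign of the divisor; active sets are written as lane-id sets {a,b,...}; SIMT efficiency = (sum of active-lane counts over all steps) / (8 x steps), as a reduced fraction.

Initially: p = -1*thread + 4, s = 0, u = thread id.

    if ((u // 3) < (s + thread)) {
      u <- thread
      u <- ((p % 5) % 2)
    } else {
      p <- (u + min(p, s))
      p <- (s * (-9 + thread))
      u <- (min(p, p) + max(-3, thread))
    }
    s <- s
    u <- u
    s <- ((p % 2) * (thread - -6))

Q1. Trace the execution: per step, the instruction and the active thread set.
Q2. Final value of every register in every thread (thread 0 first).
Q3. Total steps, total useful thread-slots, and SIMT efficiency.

step 0: eval ((u // 3) < (s + thread)) {0,1,2,3,4,5,6,7}
step 1: u <- thread                  {1,2,3,4,5,6,7}
step 2: u <- ((p % 5) % 2)           {1,2,3,4,5,6,7}
step 3: p <- (u + min(p, s))         {0}
step 4: p <- (s * (-9 + thread))     {0}
step 5: u <- (min(p, p) + max(-3, thread)) {0}
step 6: s <- s                       {0,1,2,3,4,5,6,7}
step 7: u <- u                       {0,1,2,3,4,5,6,7}
step 8: s <- ((p % 2) * (thread - -6)) {0,1,2,3,4,5,6,7}

Answer: 9 steps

p: 0,3,2,1,0,-1,-2,-3
s: 0,7,0,9,0,11,0,13
u: 0,1,0,1,0,0,1,0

steps = 9; useful = 49; efficiency = 49/72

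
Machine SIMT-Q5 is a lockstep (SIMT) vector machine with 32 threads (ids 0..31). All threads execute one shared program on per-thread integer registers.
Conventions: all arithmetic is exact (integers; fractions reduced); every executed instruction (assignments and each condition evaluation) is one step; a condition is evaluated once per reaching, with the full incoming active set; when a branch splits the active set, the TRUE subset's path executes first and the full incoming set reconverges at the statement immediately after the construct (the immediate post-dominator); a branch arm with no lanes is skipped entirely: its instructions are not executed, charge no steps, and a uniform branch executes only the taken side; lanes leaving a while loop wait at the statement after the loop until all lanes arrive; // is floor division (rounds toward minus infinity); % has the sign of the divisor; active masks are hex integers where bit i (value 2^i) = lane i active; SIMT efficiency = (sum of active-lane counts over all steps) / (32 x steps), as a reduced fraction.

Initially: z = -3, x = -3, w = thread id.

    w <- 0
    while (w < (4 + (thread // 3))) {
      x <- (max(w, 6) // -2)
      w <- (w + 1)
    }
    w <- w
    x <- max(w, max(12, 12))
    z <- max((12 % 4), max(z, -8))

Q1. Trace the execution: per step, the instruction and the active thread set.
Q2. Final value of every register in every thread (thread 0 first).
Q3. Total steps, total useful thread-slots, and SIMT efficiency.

step 0: w <- 0                       0xffffffff
step 1: eval (w < (4 + (thread // 3))) 0xffffffff
step 2: x <- (max(w, 6) // -2)       0xffffffff
step 3: w <- (w + 1)                 0xffffffff
step 4: eval (w < (4 + (thread // 3))) 0xffffffff
step 5: x <- (max(w, 6) // -2)       0xffffffff
step 6: w <- (w + 1)                 0xffffffff
step 7: eval (w < (4 + (thread // 3))) 0xffffffff
step 8: x <- (max(w, 6) // -2)       0xffffffff
step 9: w <- (w + 1)                 0xffffffff
step 10: eval (w < (4 + (thread // 3))) 0xffffffff
step 11: x <- (max(w, 6) // -2)       0xffffffff
step 12: w <- (w + 1)                 0xffffffff
step 13: eval (w < (4 + (thread // 3))) 0xffffffff
step 14: x <- (max(w, 6) // -2)       0xfffffff8
step 15: w <- (w + 1)                 0xfffffff8
step 16: eval (w < (4 + (thread // 3))) 0xfffffff8
step 17: x <- (max(w, 6) // -2)       0xffffffc0
step 18: w <- (w + 1)                 0xffffffc0
step 19: eval (w < (4 + (thread // 3))) 0xffffffc0
step 20: x <- (max(w, 6) // -2)       0xfffffe00
step 21: w <- (w + 1)                 0xfffffe00
step 22: eval (w < (4 + (thread // 3))) 0xfffffe00
step 23: x <- (max(w, 6) // -2)       0xfffff000
step 24: w <- (w + 1)                 0xfffff000
step 25: eval (w < (4 + (thread // 3))) 0xfffff000
step 26: x <- (max(w, 6) // -2)       0xffff8000
step 27: w <- (w + 1)                 0xffff8000
step 28: eval (w < (4 + (thread // 3))) 0xffff8000
step 29: x <- (max(w, 6) // -2)       0xfffc0000
step 30: w <- (w + 1)                 0xfffc0000
step 31: eval (w < (4 + (thread // 3))) 0xfffc0000
step 32: x <- (max(w, 6) // -2)       0xffe00000
step 33: w <- (w + 1)                 0xffe00000
step 34: eval (w < (4 + (thread // 3))) 0xffe00000
step 35: x <- (max(w, 6) // -2)       0xff000000
step 36: w <- (w + 1)                 0xff000000
step 37: eval (w < (4 + (thread // 3))) 0xff000000
step 38: x <- (max(w, 6) // -2)       0xf8000000
step 39: w <- (w + 1)                 0xf8000000
step 40: eval (w < (4 + (thread // 3))) 0xf8000000
step 41: x <- (max(w, 6) // -2)       0xc0000000
step 42: w <- (w + 1)                 0xc0000000
step 43: eval (w < (4 + (thread // 3))) 0xc0000000
step 44: w <- w                       0xffffffff
step 45: x <- max(w, max(12, 12))     0xffffffff
step 46: z <- max((12 % 4), max(z, -8)) 0xffffffff

Answer: 47 steps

z: 0,0,0,0,0,0,0,0,0,0,0,0,0,0,0,0,0,0,0,0,0,0,0,0,0,0,0,0,0,0,0,0
x: 12,12,12,12,12,12,12,12,12,12,12,12,12,12,12,12,12,12,12,12,12,12,12,12,12,12,12,13,13,13,14,14
w: 4,4,4,5,5,5,6,6,6,7,7,7,8,8,8,9,9,9,10,10,10,11,11,11,12,12,12,13,13,13,14,14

steps = 47; useful = 1009; efficiency = 1009/1504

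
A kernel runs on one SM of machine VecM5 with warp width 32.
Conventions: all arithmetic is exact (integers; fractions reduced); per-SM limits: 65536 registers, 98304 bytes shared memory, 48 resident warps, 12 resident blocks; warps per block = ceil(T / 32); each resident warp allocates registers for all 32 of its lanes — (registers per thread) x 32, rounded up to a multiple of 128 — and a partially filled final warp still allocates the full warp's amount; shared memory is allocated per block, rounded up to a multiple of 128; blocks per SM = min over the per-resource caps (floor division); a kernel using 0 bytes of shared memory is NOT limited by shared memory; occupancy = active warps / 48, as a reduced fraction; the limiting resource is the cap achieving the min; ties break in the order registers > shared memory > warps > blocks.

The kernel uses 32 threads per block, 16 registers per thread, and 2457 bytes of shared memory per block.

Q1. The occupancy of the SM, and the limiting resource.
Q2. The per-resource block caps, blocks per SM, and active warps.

Answer: occupancy 1/4, limited by blocks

registers: 128 blocks
shared memory: 38 blocks
warps: 48 blocks
blocks: 12 blocks

Answer: 12 blocks, 12 active warps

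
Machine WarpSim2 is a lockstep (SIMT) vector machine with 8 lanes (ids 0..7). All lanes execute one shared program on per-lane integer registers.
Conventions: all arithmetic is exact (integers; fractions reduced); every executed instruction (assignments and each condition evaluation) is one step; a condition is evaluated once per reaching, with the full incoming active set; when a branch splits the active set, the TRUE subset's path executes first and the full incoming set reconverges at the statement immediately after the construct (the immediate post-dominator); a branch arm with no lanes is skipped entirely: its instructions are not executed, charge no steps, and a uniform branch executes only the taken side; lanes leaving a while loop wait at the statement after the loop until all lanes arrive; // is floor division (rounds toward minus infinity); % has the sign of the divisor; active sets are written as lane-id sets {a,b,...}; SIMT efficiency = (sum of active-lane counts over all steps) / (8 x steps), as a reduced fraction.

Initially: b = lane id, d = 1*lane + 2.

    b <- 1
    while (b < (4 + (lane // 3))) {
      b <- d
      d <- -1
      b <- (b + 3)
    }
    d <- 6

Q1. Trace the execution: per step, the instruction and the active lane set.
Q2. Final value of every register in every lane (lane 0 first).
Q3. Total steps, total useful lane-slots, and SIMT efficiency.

step 0: b <- 1                       {0,1,2,3,4,5,6,7}
step 1: eval (b < (4 + (lane // 3))) {0,1,2,3,4,5,6,7}
step 2: b <- d                       {0,1,2,3,4,5,6,7}
step 3: d <- -1                      {0,1,2,3,4,5,6,7}
step 4: b <- (b + 3)                 {0,1,2,3,4,5,6,7}
step 5: eval (b < (4 + (lane // 3))) {0,1,2,3,4,5,6,7}
step 6: d <- 6                       {0,1,2,3,4,5,6,7}

Answer: 7 steps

b: 5,6,7,8,9,10,11,12
d: 6,6,6,6,6,6,6,6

steps = 7; useful = 56; efficiency = 56/56 = 1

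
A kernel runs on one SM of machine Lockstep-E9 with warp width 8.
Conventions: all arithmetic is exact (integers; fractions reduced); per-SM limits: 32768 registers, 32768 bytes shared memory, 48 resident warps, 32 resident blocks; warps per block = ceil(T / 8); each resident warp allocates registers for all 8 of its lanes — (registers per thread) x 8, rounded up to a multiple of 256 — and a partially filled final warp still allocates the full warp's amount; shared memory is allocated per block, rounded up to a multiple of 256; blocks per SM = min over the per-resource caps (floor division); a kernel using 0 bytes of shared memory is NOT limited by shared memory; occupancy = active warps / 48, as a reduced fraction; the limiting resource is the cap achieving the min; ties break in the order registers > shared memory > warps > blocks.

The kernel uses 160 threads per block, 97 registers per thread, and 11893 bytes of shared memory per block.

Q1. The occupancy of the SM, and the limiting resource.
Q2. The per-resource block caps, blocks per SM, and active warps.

Answer: occupancy 5/12, limited by registers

registers: 1 block
shared memory: 2 blocks
warps: 2 blocks
blocks: 32 blocks

Answer: 1 block, 20 active warps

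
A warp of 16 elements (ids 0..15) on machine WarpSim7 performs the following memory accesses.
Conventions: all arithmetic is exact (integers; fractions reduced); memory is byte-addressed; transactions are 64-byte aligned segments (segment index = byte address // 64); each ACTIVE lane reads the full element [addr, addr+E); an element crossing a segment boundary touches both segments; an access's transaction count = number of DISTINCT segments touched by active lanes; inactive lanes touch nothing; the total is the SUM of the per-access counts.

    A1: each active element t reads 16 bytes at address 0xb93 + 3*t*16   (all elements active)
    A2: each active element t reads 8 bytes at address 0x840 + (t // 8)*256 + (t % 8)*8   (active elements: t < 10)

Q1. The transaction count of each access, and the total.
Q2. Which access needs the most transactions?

A1: 12 transactions
A2: 2 transactions

Answer: 12,2; total 14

Answer: A1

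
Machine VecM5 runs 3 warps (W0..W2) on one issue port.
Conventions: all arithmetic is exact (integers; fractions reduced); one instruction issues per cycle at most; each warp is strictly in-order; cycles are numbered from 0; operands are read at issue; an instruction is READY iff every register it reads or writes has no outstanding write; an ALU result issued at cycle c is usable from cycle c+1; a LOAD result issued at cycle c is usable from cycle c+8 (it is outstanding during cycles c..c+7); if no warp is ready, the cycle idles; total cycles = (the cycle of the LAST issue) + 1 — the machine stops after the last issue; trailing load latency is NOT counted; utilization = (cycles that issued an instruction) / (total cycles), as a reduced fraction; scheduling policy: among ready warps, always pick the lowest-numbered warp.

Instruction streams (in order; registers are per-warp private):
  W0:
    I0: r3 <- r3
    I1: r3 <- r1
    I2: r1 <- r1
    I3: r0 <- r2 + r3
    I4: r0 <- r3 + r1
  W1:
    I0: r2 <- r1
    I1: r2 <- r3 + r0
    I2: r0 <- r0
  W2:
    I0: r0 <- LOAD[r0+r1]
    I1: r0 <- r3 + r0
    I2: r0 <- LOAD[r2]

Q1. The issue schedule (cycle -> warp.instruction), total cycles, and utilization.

cycle 0: W0.I0
cycle 1: W0.I1
cycle 2: W0.I2
cycle 3: W0.I3
cycle 4: W0.I4
cycle 5: W1.I0
cycle 6: W1.I1
cycle 7: W1.I2
cycle 8: W2.I0
cycle 9: idle
cycle 10: idle
cycle 11: idle
cycle 12: idle
cycle 13: idle
cycle 14: idle
cycle 15: idle
cycle 16: W2.I1
cycle 17: W2.I2

Answer: 18 cycles, utilization 11/18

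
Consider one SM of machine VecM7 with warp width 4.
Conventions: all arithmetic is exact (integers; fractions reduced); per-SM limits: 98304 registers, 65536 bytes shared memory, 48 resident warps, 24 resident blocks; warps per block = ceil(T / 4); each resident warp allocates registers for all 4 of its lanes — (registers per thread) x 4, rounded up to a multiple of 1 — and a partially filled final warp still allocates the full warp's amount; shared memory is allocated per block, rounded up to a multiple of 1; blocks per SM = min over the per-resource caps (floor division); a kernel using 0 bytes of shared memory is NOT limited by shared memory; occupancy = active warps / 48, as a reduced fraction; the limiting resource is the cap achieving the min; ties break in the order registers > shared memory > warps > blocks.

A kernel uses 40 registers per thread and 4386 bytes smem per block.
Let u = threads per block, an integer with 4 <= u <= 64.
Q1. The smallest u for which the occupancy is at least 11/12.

Answer: u = 13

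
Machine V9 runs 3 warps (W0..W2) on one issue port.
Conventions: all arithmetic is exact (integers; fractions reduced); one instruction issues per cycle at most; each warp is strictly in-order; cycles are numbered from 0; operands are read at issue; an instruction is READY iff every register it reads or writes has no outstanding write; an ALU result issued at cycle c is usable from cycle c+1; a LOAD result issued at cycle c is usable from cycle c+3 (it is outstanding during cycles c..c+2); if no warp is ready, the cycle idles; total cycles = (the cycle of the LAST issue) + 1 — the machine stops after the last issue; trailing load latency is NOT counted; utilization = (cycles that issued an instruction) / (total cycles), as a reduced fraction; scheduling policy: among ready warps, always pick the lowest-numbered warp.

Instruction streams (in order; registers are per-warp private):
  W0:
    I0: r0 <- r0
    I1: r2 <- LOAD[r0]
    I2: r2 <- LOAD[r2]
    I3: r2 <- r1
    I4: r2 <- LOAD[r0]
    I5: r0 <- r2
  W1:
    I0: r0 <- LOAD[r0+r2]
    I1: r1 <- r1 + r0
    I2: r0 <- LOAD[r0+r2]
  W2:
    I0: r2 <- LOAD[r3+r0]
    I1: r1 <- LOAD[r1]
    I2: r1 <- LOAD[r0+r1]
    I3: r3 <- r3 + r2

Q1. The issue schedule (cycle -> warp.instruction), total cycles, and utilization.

cycle 0: W0.I0
cycle 1: W0.I1
cycle 2: W1.I0
cycle 3: W2.I0
cycle 4: W0.I2
cycle 5: W1.I1
cycle 6: W1.I2
cycle 7: W0.I3
cycle 8: W0.I4
cycle 9: W2.I1
cycle 10: idle
cycle 11: W0.I5
cycle 12: W2.I2
cycle 13: W2.I3

Answer: 14 cycles, utilization 13/14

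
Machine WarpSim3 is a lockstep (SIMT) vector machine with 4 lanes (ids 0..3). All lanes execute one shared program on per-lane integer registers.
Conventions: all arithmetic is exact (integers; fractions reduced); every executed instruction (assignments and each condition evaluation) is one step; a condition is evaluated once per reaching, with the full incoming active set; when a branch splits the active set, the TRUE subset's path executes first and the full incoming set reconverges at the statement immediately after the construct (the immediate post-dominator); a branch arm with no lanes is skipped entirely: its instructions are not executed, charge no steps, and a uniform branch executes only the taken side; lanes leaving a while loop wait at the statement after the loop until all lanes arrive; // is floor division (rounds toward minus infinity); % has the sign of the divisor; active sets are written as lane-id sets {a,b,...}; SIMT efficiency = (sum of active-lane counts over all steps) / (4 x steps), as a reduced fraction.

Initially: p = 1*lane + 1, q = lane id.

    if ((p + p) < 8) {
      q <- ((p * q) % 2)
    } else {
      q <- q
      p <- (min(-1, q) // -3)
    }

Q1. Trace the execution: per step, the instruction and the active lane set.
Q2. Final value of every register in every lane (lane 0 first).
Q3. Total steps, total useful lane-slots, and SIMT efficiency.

step 0: eval ((p + p) < 8)           {0,1,2,3}
step 1: q <- ((p * q) % 2)           {0,1,2}
step 2: q <- q                       {3}
step 3: p <- (min(-1, q) // -3)      {3}

Answer: 4 steps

p: 1,2,3,0
q: 0,0,0,3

steps = 4; useful = 9; efficiency = 9/16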